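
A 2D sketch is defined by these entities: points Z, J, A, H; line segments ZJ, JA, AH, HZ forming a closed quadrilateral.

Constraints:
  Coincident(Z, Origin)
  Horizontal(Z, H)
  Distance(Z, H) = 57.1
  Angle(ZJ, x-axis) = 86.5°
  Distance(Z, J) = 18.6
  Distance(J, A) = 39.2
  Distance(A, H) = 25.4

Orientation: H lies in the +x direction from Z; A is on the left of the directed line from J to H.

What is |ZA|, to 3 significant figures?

44.6

Checks: ZJ at 86.50° ✓; |JA| = 39.20 ✓; |AH| = 25.40 ✓.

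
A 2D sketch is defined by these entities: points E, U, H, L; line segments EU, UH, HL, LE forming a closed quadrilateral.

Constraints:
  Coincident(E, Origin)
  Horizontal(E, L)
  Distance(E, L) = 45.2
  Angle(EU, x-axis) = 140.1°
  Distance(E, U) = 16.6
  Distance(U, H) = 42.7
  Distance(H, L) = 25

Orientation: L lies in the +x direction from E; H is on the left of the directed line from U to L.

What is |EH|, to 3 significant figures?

34.8

Checks: E.y = 0.00, L.y = 0.00 ✓; |UH| = 42.70 ✓; |HL| = 25.00 ✓.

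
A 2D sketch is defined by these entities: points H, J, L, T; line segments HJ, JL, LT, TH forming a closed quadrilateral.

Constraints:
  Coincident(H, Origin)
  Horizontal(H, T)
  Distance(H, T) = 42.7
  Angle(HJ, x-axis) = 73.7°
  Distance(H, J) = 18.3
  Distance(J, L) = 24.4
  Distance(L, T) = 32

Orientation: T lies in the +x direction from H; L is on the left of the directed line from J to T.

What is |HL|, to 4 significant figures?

39.03

H is at the origin; HT is horizontal with |HT| = 42.7 and T in +x, so T = (42.7, 0). HJ runs at 73.7° with |HJ| = 18.3, so J = (5.136, 17.56). L is determined by |JL| = 24.4 and |LT| = 32.0 together: it lies at the intersection of circle(J, 24.4) and circle(T, 32.0). With |JT| = 41.47, the foot of the radical line on JT is 15.57 from J and the perpendicular offset is √(24.4² − 15.57²) = 18.79. Taking the left-of-JT solution: L = (27.20, 27.99).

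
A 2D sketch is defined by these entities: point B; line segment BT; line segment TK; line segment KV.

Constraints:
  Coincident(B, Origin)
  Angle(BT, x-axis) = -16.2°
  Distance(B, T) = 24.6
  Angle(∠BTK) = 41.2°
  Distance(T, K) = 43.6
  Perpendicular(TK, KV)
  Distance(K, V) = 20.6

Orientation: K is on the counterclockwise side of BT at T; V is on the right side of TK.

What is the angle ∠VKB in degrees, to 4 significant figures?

122.9°

B is at the origin; BT runs at -16.2° with length 24.6, so T = 24.6·(cos -16.2°, sin -16.2°) = (23.62, -6.863). ∠BTK = 41.2°, so TK runs at -16.2° + (180° − 41.2°) = 122.6° from the x-axis; with |TK| = 43.6, K = T + 43.6·(cos 122.6°, sin 122.6°) = (0.1328, 29.87). TK ⟂ KV; with |KV| = 20.6 on the right of TK, V = K + 20.6·(0.8425, 0.5388) = (17.49, 40.97). Then cos ∠VKB = KV·KB / (|KV||KB|), giving 122.9°.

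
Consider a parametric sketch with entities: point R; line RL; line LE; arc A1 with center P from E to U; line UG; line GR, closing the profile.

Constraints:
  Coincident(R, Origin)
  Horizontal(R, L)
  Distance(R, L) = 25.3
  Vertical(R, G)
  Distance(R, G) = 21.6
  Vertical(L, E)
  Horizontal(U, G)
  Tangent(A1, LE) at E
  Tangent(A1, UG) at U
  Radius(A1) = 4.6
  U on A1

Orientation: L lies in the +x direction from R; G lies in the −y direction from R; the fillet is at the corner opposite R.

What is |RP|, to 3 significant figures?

26.8

R and G share the same x with |RG| = 21.6 and G on the −y side, so G = (0.00, -21.6). The virtual corner opposite R is at (25.3, -21.6). The tangent condition forces PE to be normal to LE and A1 meets UG tangentially, so PU is at right angles to UG, with radius 4.6, so the center P sits 4.6 in from both sides at P = (20.7, -17.0). Then |RP| = |P − R| = 26.8.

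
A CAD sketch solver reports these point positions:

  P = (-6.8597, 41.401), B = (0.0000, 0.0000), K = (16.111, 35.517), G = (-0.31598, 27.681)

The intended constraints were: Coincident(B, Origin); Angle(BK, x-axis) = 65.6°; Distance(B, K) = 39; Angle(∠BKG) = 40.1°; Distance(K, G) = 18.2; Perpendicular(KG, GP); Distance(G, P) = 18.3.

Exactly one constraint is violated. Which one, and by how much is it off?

Distance(G, P) = 18.3 — off by 3.10.

B = (0.00, 0.00) ✓; BK at 65.60° ✓; |BK| = 39.00 ✓; ∠BKG = 40.10° ✓; |KG| = 18.20 ✓; ∠(KG, GP) = 90.00° ✓; |GP| = 15.20 ✗.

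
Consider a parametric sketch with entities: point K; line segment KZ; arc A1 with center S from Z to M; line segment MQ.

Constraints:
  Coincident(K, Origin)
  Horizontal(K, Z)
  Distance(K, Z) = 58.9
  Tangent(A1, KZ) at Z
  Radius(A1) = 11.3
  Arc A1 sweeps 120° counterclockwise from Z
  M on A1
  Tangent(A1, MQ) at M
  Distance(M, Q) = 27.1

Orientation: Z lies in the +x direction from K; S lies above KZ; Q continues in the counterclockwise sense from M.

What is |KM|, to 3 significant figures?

70.7

K is at the origin; KZ is horizontal with |KZ| = 58.9 and Z on the +x side, so Z = (58.9, 0.00). Tangency of A1 to KZ means the radius SZ is perpendicular to KZ, so S = Z + (0, 11.3) = (58.9, 11.3). On A1, Z sits at bearing -90° from S; a 120° counterclockwise sweep puts M at bearing 30°, so M = S + 11.3·(cos 30°, sin 30°) = (68.7, 16.9). Then |KM| = |M − K| = 70.7.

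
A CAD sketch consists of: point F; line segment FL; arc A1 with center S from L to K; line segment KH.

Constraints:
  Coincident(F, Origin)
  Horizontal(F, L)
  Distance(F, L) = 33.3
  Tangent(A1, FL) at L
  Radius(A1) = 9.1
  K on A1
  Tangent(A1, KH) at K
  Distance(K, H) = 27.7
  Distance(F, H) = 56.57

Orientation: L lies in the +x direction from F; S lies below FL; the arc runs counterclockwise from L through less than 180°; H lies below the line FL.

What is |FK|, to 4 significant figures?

29.99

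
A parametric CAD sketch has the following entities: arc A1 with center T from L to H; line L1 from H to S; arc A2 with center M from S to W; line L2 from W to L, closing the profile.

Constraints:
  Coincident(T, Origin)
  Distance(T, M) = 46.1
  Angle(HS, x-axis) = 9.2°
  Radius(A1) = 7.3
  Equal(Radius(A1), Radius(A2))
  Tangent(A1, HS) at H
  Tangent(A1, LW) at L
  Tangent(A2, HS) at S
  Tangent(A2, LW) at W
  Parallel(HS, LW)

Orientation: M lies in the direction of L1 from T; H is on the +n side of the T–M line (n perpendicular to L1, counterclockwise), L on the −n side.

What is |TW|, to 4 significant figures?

46.67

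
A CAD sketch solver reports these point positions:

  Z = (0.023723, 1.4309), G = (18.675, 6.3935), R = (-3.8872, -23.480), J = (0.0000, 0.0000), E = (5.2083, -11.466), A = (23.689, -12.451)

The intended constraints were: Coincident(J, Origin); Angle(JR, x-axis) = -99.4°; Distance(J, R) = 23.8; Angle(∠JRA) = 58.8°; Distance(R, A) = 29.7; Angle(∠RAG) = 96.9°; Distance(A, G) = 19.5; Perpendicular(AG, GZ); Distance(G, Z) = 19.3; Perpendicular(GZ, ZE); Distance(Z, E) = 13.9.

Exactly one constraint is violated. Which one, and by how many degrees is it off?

Perpendicular(GZ, ZE) — off by 7.00°.

J = (0.00, 0.00) ✓; JR at -99.40° ✓; |JR| = 23.80 ✓; ∠JRA = 58.80° ✓; |RA| = 29.70 ✓; ∠RAG = 96.90° ✓; |AG| = 19.50 ✓; ∠(AG, GZ) = 90.00° ✓; |GZ| = 19.30 ✓; ∠(GZ, ZE) = 97.00° ✗; |ZE| = 13.90 ✓.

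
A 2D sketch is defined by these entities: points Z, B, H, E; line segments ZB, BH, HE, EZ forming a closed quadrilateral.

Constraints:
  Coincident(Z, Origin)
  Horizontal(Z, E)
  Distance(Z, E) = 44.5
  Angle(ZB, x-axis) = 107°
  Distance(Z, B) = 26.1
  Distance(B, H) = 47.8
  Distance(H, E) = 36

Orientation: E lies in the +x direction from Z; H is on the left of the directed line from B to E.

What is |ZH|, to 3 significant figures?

52.8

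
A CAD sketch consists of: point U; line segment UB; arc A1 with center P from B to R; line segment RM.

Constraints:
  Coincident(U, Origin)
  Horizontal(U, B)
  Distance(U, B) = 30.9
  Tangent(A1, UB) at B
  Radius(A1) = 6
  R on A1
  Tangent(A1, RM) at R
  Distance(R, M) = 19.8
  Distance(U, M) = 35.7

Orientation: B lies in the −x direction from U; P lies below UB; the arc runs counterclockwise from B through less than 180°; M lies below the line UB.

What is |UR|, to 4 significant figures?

37.07

Checks: |PB| = 6.000 ✓; |PR| = 6.000 ✓; ∠(PR, RM) = 90.00° ✓; |RM| = 19.80 ✓; |UM| = 35.70 ✓.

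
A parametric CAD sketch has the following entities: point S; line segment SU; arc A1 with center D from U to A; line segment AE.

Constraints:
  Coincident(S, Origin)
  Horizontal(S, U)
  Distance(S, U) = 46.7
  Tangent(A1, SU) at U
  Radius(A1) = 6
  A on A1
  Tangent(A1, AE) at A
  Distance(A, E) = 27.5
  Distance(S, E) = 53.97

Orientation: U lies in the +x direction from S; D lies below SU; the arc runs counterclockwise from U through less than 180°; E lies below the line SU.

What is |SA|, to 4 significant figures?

41.19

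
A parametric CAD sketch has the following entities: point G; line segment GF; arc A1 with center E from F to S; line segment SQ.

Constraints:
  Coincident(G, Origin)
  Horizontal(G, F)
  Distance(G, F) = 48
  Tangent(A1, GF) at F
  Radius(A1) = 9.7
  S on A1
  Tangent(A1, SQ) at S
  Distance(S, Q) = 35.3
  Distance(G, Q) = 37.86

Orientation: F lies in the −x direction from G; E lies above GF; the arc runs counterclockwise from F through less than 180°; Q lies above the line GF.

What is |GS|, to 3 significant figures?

40.4

Checks: |ES| = 9.700 ✓; ∠(ES, SQ) = 90.00° ✓; |SQ| = 35.30 ✓; |GQ| = 37.86 ✓.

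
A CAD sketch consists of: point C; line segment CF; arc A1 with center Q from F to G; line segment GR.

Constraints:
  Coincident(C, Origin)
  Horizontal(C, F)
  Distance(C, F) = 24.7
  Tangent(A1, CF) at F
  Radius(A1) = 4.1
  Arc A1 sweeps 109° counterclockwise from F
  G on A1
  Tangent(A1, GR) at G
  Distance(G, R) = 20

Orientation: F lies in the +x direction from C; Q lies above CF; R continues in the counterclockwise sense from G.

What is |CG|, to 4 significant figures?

29.09

C is at the origin; CF is horizontal with |CF| = 24.7 and F on the +x side, so F = (24.70, 0.000). Tangency of A1 to CF means the radius QF is perpendicular to CF, so Q = F + (0, 4.1) = (24.70, 4.100). On A1, F sits at bearing -90° from Q; a 109° counterclockwise sweep puts G at bearing 19°, so G = Q + 4.1·(cos 19°, sin 19°) = (28.58, 5.435). Then |CG| = |G − C| = 29.09.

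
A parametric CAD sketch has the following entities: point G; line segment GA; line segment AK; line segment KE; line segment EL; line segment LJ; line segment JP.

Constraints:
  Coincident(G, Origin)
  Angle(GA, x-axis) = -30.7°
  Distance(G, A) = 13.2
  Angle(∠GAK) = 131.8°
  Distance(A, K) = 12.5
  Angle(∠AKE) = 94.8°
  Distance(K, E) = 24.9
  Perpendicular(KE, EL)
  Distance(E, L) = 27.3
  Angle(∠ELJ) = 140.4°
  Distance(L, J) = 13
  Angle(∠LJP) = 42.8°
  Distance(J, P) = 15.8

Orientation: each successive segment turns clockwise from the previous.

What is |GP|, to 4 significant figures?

7.724

G is at the origin; GA runs at -30.7° with length 13.2, so A = (11.35, -6.739). ∠GAK = 131.8° gives AK at -78.90° from the x-axis; with |AK| = 12.5, K = (13.76, -19.01). ∠AKE = 94.8° gives KE at -164.1° from the x-axis; with |KE| = 24.9, E = (-10.19, -25.83). KE ⟂ EL, so EL runs at 105.9°; with |EL| = 27.3, L = (-17.67, 0.4286). ∠ELJ = 140.4° gives LJ at 66.30° from the x-axis; with |LJ| = 13.0, J = (-12.44, 12.33). ∠LJP = 42.8° gives JP at -70.90° from the x-axis; with |JP| = 15.8, P = (-7.275, -2.598). Then |GP| = |P − G| = 7.724.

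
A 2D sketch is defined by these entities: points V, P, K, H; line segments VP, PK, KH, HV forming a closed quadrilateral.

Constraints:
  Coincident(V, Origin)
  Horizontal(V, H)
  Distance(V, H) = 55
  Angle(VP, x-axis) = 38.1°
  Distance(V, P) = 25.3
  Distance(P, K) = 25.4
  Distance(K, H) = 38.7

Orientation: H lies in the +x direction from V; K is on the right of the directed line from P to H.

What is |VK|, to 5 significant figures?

20.023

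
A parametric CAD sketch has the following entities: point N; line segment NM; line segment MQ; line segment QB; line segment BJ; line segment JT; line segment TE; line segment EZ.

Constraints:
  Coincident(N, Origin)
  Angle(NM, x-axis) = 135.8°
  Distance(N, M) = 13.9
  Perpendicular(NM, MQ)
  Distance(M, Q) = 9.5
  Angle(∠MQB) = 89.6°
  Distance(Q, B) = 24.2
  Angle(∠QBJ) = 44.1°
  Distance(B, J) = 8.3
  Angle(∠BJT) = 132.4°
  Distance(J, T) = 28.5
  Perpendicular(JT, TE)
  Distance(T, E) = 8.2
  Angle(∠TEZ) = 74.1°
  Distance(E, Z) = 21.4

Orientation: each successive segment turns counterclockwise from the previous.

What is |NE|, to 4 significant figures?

27.28

N is at the origin; NM runs at 135.8° with length 13.9, so M = (-9.965, 9.691). The perpendicularity gives MQ at right angles to NM, so MQ runs at -134.2°; with |MQ| = 9.5, Q = (-16.59, 2.880). ∠MQB = 89.6° gives QB at -43.80° from the x-axis; with |QB| = 24.2, B = (0.8785, -13.87). ∠QBJ = 44.1° gives BJ at 92.10° from the x-axis; with |BJ| = 8.3, J = (0.5743, -5.575). ∠BJT = 132.4° gives JT at 139.7° from the x-axis; with |JT| = 28.5, T = (-21.16, 12.86). JT ⟂ TE, so TE runs at -130.3°; with |TE| = 8.2, E = (-26.47, 6.604). Then |NE| = |E − N| = 27.28.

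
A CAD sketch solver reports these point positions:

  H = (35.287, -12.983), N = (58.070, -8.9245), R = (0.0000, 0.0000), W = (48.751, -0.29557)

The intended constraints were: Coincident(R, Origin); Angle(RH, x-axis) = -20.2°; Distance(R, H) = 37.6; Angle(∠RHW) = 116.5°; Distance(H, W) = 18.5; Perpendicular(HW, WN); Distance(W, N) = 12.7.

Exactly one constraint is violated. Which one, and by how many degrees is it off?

Perpendicular(HW, WN) — off by 3.90°.

R = (0.00, 0.00) ✓; RH at -20.20° ✓; |RH| = 37.60 ✓; ∠RHW = 116.5° ✓; |HW| = 18.50 ✓; ∠(HW, WN) = 86.10° ✗; |WN| = 12.70 ✓.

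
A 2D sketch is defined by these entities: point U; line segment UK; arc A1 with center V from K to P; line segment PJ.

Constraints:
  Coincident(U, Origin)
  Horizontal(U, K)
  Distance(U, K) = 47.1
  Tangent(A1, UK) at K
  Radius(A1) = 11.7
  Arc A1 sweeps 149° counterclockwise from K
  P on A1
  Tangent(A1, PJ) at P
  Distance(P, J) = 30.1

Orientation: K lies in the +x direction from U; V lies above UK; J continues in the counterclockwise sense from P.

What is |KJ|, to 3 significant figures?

42.2

On A1, K sits at bearing -90° from V; a 149° counterclockwise sweep puts P at bearing 59°, so P = V + 11.7·(cos 59°, sin 59°) = (53.1, 21.7). A1 meets PJ tangentially, so VP is at right angles to PJ, so PJ runs along (−sin 59°, cos 59°); with |PJ| = 30.1, J = (27.3, 37.2). Then |KJ| = |J − K| = 42.2.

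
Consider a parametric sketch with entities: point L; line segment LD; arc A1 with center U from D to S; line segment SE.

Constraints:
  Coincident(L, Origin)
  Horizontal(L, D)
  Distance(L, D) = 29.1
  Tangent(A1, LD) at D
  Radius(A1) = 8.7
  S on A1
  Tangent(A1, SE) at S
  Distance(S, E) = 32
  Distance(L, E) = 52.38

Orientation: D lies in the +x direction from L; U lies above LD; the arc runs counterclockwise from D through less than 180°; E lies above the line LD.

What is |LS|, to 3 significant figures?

39.0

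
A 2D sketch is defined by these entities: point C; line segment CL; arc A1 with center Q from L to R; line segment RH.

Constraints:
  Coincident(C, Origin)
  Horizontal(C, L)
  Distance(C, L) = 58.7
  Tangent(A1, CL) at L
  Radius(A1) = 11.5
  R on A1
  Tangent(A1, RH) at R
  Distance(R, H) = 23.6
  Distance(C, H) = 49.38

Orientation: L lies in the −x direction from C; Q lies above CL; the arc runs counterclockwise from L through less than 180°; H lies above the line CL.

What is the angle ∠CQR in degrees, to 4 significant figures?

9.632°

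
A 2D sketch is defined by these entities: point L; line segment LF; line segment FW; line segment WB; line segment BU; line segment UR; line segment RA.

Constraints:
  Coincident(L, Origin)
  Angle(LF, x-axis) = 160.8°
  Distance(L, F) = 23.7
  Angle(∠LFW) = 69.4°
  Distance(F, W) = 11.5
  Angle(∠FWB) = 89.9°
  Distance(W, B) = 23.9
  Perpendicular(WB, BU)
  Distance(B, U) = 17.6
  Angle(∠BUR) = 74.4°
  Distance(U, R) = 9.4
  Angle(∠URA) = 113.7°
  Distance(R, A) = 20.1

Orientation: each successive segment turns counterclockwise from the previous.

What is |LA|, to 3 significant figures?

12.9

L is at the origin; LF runs at 160.8° with length 23.7, so F = (-22.4, 7.79). ∠LFW = 69.4° gives FW at -88.6° from the x-axis; with |FW| = 11.5, W = (-22.1, -3.70). ∠FWB = 89.9° gives WB at 1.50° from the x-axis; with |WB| = 23.9, B = (1.79, -3.08). WB is perpendicular to BU, so BU runs at 91.5°; with |BU| = 17.6, U = (1.33, 14.5). ∠BUR = 74.4° gives UR at -163° from the x-axis; with |UR| = 9.4, R = (-7.65, 11.8). ∠URA = 113.7° gives RA at -96.6° from the x-axis; with |RA| = 20.1, A = (-9.96, -8.21). Then |LA| = |A − L| = 12.9.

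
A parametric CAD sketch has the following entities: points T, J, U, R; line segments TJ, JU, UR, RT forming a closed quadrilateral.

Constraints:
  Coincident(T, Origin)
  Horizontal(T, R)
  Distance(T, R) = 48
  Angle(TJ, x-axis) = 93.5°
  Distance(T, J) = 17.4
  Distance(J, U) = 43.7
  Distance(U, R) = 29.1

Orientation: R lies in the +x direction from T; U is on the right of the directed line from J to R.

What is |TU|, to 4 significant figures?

30.62

T is at the origin; TR is horizontal with |TR| = 48.0 and R in +x, so R = (48.0, 0). TJ runs at 93.5° with |TJ| = 17.4, so J = (-1.062, 17.37). U is determined by |JU| = 43.7 and |UR| = 29.1 together: it lies at the intersection of circle(J, 43.7) and circle(R, 29.1). With |JR| = 52.05, the foot of the radical line on JR is 36.23 from J and the perpendicular offset is √(43.7² − 36.23²) = 24.43. Taking the right-of-JR solution: U = (24.94, -17.75).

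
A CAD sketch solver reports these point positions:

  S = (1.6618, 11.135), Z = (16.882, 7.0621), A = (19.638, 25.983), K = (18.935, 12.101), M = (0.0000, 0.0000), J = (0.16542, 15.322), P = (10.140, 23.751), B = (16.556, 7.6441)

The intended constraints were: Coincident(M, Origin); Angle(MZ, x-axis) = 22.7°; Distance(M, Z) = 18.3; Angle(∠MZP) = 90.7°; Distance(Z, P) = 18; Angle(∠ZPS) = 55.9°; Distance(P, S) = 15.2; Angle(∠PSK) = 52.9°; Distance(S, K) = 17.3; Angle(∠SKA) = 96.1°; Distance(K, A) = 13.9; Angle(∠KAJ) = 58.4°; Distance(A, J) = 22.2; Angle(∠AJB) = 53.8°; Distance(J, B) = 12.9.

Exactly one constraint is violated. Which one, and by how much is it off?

Distance(J, B) = 12.9 — off by 5.20.

M = (0.00, 0.00) ✓; MZ at 22.70° ✓; |MZ| = 18.30 ✓; ∠MZP = 90.70° ✓; |ZP| = 18.00 ✓; ∠ZPS = 55.90° ✓; |PS| = 15.20 ✓; ∠PSK = 52.90° ✓; |SK| = 17.30 ✓; ∠SKA = 96.10° ✓; |KA| = 13.90 ✓; ∠KAJ = 58.40° ✓; |AJ| = 22.20 ✓; ∠AJB = 53.80° ✓; |JB| = 18.10 ✗.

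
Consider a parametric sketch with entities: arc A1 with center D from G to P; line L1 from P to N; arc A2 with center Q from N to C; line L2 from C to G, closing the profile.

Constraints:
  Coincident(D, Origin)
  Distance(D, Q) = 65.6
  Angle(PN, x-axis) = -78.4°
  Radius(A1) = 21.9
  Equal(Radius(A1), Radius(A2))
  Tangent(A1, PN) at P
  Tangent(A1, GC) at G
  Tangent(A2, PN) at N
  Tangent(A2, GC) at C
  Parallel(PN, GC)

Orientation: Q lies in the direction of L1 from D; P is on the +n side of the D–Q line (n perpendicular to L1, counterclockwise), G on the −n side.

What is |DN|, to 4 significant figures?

69.16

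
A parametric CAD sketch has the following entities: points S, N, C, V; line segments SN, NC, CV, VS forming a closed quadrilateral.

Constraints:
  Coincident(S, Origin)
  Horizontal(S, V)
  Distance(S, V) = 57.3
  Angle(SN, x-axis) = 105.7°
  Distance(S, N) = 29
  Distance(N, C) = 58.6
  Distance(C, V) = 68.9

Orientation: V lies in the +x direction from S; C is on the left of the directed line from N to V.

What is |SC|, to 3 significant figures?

75.4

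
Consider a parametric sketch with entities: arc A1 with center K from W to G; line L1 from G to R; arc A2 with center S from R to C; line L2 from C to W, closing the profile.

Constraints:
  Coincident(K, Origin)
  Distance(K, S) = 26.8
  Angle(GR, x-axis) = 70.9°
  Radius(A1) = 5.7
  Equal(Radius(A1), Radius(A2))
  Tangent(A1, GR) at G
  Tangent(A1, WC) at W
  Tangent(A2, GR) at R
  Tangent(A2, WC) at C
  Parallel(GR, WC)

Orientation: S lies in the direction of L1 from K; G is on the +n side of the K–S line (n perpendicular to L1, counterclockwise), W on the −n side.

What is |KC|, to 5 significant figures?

27.399

The slot axis is L1's direction at 70.9°, so u = (cos 70.9°, sin 70.9°) = (0.32722, 0.94495) and n = (−sin 70.9°, cos 70.9°) = (-0.94495, 0.32722). K is at the origin and S lies 26.8 along u from K, so S = 26.8·u = (8.7694, 25.325). Tangency of A1 to both parallel lines with radius 5.7 puts G and W at K ± 5.7·n: G = (-5.3862, 1.8651), W = (5.3862, -1.8651). Equal radii place R and C the same way about S: R = S + 5.7·n = (3.3832, 27.190), C = S − 5.7·n = (14.156, 23.459). Then |KC| = |C − K| = 27.399.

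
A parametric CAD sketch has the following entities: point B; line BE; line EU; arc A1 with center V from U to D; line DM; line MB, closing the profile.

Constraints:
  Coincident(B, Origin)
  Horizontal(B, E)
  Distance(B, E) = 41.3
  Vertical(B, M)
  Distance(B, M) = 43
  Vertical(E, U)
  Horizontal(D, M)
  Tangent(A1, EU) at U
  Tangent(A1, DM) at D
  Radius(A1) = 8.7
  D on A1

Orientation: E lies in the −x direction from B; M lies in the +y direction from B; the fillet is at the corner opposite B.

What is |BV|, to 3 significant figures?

47.3

B is at the origin; BE is horizontal with |BE| = 41.3 and E on the −x side, so E = (-41.3, 0.00). BM is vertical with |BM| = 43.0 and M on the +y side, so M = (0.00, 43.0). The virtual corner opposite B is at (-41.3, 43.0). Since A1 is tangent to EU there, VU ⟂ EU and A1 meets DM tangentially, so VD is at right angles to DM, with radius 8.7, so the center V sits 8.7 in from both sides at V = (-32.6, 34.3). Then |BV| = |V − B| = 47.3.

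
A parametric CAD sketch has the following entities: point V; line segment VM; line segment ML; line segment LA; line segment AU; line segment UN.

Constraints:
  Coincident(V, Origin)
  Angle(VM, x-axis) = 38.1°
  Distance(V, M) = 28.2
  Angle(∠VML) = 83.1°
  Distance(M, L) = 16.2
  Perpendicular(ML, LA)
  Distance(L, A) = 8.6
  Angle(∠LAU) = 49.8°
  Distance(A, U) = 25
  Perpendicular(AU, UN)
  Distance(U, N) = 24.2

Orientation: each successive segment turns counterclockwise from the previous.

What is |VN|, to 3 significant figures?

54.8

V is at the origin; VM runs at 38.1° with length 28.2, so M = (22.2, 17.4). ∠VML = 83.1° gives ML at 135° from the x-axis; with |ML| = 16.2, L = (10.7, 28.9). ML is perpendicular to LA, so LA runs at -135°; with |LA| = 8.6, A = (4.66, 22.8). ∠LAU = 49.8° gives AU at -4.80° from the x-axis; with |AU| = 25.0, U = (29.6, 20.7). AU ⟂ UN, so UN runs at 85.2°; with |UN| = 24.2, N = (31.6, 44.8). Then |VN| = |N − V| = 54.8.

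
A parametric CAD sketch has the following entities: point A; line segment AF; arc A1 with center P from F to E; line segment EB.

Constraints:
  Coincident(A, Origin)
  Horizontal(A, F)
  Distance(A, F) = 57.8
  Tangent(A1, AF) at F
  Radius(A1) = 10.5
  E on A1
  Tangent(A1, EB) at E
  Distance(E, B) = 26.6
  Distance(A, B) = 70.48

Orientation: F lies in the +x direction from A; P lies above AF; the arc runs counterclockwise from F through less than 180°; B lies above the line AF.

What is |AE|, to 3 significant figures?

69.1

A is at the origin; AF is horizontal with |AF| = 57.8 and F on the +x side, so F = (57.8, 0.00). The tangent condition forces PF to be normal to AF, so P = F + (0, 10.5) = (57.8, 10.5). Since PE ⟂ EB (tangency), |PB| = √(10.5² + 26.6²) = 28.6 regardless of where E sits on A1. So B lies on both circle(A, 70.48) and circle(P, 28.6); the above-AF intersection is B = (58.6, 39.1). E is the foot of the tangent from B: E = (67.7, 14.1).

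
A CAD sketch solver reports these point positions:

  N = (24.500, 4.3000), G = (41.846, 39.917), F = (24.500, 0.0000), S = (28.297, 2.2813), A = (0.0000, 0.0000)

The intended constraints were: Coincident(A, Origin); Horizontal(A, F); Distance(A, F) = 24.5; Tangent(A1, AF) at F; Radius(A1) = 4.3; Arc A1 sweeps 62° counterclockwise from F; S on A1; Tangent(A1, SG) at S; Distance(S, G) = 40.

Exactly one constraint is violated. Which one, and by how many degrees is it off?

Tangent(A1, SG) at S — off by 8.20°.

A = (0.00, 0.00) ✓; A.y = 0.00, F.y = 0.00 ✓; |AF| = 24.50 ✓; ∠(NF, FA) = 90.00° ✓; |NF| = 4.300 ✓; bearing(N→S) − bearing(N→F) = 62.00° ✓; |NS| = 4.300 ✓; ∠(NS, SG) = 81.80° ✗; |SG| = 40.00 ✓.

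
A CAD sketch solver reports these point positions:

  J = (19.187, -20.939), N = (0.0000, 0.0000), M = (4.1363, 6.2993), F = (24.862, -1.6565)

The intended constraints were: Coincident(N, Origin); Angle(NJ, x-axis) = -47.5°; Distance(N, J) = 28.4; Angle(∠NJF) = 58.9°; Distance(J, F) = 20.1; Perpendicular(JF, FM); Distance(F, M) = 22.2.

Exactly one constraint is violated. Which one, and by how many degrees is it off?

Perpendicular(JF, FM) — off by 4.60°.

N = (0.00, 0.00) ✓; NJ at -47.50° ✓; |NJ| = 28.40 ✓; ∠NJF = 58.90° ✓; |JF| = 20.10 ✓; ∠(JF, FM) = 85.40° ✗; |FM| = 22.20 ✓.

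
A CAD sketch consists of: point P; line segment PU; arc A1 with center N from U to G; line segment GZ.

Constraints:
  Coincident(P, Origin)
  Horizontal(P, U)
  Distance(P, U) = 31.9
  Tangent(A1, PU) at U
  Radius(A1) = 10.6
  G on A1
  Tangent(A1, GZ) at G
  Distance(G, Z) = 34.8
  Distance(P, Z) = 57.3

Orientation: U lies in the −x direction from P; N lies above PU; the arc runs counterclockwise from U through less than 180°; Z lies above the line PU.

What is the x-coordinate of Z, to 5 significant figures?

-32.824

Checks: |NG| = 10.60 ✓; ∠(NG, GZ) = 90.00° ✓; |GZ| = 34.80 ✓; |PZ| = 57.30 ✓.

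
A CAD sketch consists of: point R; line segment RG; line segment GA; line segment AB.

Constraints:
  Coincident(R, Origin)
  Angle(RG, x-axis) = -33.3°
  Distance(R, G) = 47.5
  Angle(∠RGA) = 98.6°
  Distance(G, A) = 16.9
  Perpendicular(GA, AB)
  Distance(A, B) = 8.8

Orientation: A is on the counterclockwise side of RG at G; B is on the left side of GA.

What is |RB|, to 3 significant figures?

45.1

R is at the origin; RG runs at -33.3° with length 47.5, so G = 47.5·(cos -33.3°, sin -33.3°) = (39.7, -26.1). ∠RGA = 98.6°, so GA runs at -33.3° + (180° − 98.6°) = 48.1° from the x-axis; with |GA| = 16.9, A = G + 16.9·(cos 48.1°, sin 48.1°) = (51.0, -13.5). GA is perpendicular to AB; with |AB| = 8.8 on the left of GA, B = A + 8.8·(-0.744, 0.668) = (44.4, -7.62). Then |RB| = |B − R| = 45.1.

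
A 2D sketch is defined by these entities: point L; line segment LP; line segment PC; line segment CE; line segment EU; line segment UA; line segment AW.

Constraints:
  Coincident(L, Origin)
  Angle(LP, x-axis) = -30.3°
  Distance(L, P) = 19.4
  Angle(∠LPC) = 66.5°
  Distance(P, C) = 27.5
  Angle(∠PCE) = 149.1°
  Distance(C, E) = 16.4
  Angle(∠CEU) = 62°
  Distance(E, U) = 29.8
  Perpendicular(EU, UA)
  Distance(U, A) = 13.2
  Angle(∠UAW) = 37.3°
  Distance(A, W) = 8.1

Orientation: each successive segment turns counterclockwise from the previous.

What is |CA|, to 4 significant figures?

22.14

∠CEU = 62.0° gives EU at -127.9° from the x-axis; with |EU| = 29.8, U = (-4.996, 8.974). EU ⟂ UA, so UA runs at -37.90°; with |UA| = 13.2, A = (5.420, 0.8659). Then |CA| = |A − C| = 22.14.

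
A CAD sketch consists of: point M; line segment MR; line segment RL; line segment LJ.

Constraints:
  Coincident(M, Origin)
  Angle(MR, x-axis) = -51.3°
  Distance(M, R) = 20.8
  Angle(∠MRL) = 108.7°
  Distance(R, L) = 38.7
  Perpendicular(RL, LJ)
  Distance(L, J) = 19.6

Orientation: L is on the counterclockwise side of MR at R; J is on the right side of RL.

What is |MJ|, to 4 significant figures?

60.02

M is at the origin; MR runs at -51.3° with length 20.8, so R = 20.8·(cos -51.3°, sin -51.3°) = (13.01, -16.23). ∠MRL = 108.7°, so RL runs at -51.3° + (180° − 108.7°) = 20.00° from the x-axis; with |RL| = 38.7, L = R + 38.7·(cos 20.00°, sin 20.00°) = (49.37, -2.997). RL ⟂ LJ; with |LJ| = 19.6 on the right of RL, J = L + 19.6·(0.3420, -0.9397) = (56.07, -21.41). Then |MJ| = |J − M| = 60.02.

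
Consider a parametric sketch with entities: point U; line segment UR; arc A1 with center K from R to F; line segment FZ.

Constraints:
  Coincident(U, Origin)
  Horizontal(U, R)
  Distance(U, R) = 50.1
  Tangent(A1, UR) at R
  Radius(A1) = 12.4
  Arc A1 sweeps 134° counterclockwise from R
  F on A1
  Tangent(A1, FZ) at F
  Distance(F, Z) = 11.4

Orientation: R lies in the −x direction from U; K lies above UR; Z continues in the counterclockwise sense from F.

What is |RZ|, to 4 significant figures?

29.23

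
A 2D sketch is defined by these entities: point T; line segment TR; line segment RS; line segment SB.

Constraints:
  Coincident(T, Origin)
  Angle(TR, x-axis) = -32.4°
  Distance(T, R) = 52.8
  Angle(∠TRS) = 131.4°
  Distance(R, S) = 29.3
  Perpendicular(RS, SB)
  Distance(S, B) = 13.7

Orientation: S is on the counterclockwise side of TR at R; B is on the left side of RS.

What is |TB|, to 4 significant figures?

69.25

T is at the origin; TR runs at -32.4° with length 52.8, so R = 52.8·(cos -32.4°, sin -32.4°) = (44.58, -28.29). ∠TRS = 131.4°, so RS runs at -32.4° + (180° − 131.4°) = 16.20° from the x-axis; with |RS| = 29.3, S = R + 29.3·(cos 16.20°, sin 16.20°) = (72.72, -20.12). The perpendicularity gives SB at right angles to RS; with |SB| = 13.7 on the left of RS, B = S + 13.7·(-0.2790, 0.9603) = (68.89, -6.961). Then |TB| = |B − T| = 69.25.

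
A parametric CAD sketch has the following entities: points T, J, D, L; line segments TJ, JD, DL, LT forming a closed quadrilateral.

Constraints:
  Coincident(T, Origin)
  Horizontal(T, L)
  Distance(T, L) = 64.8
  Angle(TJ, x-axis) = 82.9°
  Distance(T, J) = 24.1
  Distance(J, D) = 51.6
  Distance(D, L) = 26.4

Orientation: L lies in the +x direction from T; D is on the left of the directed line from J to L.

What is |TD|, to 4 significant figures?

59.76

Checks: |TL| = 64.80 ✓; |TJ| = 24.10 ✓; |JD| = 51.60 ✓; |DL| = 26.40 ✓.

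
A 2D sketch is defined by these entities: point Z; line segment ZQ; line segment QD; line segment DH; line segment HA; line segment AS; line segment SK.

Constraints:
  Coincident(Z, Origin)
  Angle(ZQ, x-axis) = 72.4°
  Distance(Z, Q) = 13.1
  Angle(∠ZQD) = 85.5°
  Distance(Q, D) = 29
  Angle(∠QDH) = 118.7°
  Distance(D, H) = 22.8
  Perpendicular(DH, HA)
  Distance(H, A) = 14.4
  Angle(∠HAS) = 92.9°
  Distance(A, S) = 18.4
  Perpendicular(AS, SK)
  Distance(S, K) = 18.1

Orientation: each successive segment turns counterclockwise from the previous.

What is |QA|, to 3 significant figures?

38.3

Z is at the origin; ZQ runs at 72.4° with length 13.1, so Q = (3.96, 12.5). ∠ZQD = 85.5° gives QD at 167° from the x-axis; with |QD| = 29.0, D = (-24.3, 19.1). ∠QDH = 118.7° gives DH at -132° from the x-axis; with |DH| = 22.8, H = (-39.5, 2.06). DH is perpendicular to HA, so HA runs at -41.8°; with |HA| = 14.4, A = (-28.7, -7.54). Then |QA| = |A − Q| = 38.3.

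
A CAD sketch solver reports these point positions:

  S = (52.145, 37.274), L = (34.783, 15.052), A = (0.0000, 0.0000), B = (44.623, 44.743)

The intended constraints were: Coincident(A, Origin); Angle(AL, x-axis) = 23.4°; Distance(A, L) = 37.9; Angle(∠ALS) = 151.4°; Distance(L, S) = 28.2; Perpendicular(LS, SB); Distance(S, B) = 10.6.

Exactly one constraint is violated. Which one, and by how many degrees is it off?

Perpendicular(LS, SB) — off by 6.80°.

A = (0.00, 0.00) ✓; AL at 23.40° ✓; |AL| = 37.90 ✓; ∠ALS = 151.4° ✓; |LS| = 28.20 ✓; ∠(LS, SB) = 83.20° ✗; |SB| = 10.60 ✓.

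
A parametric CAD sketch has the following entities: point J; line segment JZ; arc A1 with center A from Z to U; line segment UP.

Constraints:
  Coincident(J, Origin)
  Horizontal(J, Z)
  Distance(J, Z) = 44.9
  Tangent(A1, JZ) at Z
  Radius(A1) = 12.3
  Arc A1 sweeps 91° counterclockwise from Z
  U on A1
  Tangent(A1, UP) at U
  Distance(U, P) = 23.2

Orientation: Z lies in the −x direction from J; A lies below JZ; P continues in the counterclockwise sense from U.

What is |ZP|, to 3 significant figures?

37.6

On A1, Z sits at bearing 90° from A; a 91° counterclockwise sweep puts U at bearing 181°, so U = A + 12.3·(cos 181°, sin 181°) = (-57.2, -12.5). Since A1 is tangent to UP there, AU ⟂ UP, so UP runs along (−sin 181°, cos 181°); with |UP| = 23.2, P = (-56.8, -35.7). Then |ZP| = |P − Z| = 37.6.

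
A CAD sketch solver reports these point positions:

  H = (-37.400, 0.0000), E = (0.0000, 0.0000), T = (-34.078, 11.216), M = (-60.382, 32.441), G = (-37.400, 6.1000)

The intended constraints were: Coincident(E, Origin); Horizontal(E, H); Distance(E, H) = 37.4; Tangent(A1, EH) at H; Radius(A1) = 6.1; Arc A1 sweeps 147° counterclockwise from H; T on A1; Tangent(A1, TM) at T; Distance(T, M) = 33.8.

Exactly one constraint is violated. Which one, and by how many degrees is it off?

Tangent(A1, TM) at T — off by 5.90°.

E = (0.00, 0.00) ✓; E.y = 0.00, H.y = 0.00 ✓; |EH| = 37.40 ✓; ∠(GH, HE) = 90.00° ✓; |GH| = 6.100 ✓; bearing(G→T) − bearing(G→H) = 147.0° ✓; |GT| = 6.100 ✓; ∠(GT, TM) = 95.90° ✗; |TM| = 33.80 ✓.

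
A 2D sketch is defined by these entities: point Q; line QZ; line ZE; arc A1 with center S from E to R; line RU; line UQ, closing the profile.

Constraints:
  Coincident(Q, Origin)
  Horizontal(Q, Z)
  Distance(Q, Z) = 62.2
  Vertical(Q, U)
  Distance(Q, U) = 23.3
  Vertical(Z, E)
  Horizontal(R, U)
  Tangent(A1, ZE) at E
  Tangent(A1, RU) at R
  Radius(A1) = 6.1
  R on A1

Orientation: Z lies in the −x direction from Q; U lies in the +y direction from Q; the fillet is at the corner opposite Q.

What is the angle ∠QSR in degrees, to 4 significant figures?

107.0°

The virtual corner opposite Q is at (-62.20, 23.30). Since A1 is tangent to ZE there, SE ⟂ ZE and A1 meets RU tangentially, so SR is at right angles to RU, with radius 6.1, so the center S sits 6.1 in from both sides at S = (-56.10, 17.20). That places the tangent points at E = (-62.20, 17.20) on ZE and R = (-56.10, 23.30) on RU. Then cos ∠QSR = SQ·SR / (|SQ||SR|), giving 107.0°.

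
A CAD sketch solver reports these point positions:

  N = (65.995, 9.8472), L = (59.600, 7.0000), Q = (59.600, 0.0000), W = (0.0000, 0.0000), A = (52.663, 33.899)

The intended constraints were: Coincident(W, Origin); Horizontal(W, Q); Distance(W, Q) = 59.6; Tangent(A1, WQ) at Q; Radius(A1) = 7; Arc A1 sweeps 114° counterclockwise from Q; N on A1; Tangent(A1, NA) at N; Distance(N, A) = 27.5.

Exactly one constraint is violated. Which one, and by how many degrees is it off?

Tangent(A1, NA) at N — off by 5.00°.

W = (0.00, 0.00) ✓; W.y = 0.00, Q.y = 0.00 ✓; |WQ| = 59.60 ✓; ∠(LQ, QW) = 90.00° ✓; |LQ| = 7.000 ✓; bearing(L→N) − bearing(L→Q) = 114.0° ✓; |LN| = 7.000 ✓; ∠(LN, NA) = 85.00° ✗; |NA| = 27.50 ✓.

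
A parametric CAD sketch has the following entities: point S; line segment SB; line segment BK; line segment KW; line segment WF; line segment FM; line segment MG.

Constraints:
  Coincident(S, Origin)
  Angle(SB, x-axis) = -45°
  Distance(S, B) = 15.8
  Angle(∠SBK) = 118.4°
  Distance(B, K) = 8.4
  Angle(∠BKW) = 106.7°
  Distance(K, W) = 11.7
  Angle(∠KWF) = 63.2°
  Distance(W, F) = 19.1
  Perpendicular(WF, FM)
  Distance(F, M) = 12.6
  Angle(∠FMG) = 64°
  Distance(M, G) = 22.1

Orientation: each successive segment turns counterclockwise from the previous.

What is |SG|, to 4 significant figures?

21.24

S is at the origin; SB runs at -45.0° with length 15.8, so B = (11.17, -11.17). ∠SBK = 118.4° gives BK at 16.60° from the x-axis; with |BK| = 8.4, K = (19.22, -8.773). ∠BKW = 106.7° gives KW at 89.90° from the x-axis; with |KW| = 11.7, W = (19.24, 2.927). ∠KWF = 63.2° gives WF at -153.3° from the x-axis; with |WF| = 19.1, F = (2.179, -5.655). WF is perpendicular to FM, so FM runs at -63.30°; with |FM| = 12.6, M = (7.841, -16.91). ∠FMG = 64.0° gives MG at 52.70° from the x-axis; with |MG| = 22.1, G = (21.23, 0.6690). Then |SG| = |G − S| = 21.24.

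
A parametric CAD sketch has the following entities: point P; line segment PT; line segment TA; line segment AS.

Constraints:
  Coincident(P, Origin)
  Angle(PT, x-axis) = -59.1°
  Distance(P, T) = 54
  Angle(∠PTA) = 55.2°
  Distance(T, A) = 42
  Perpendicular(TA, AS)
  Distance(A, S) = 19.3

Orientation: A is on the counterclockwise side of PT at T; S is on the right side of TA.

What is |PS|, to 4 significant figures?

64.62

∠PTA = 55.2°, so TA runs at -59.1° + (180° − 55.2°) = 65.70° from the x-axis; with |TA| = 42.0, A = T + 42.0·(cos 65.70°, sin 65.70°) = (45.01, -8.057). TA ⟂ AS; with |AS| = 19.3 on the right of TA, S = A + 19.3·(0.9114, -0.4115) = (62.60, -16.00). Then |PS| = |S − P| = 64.62.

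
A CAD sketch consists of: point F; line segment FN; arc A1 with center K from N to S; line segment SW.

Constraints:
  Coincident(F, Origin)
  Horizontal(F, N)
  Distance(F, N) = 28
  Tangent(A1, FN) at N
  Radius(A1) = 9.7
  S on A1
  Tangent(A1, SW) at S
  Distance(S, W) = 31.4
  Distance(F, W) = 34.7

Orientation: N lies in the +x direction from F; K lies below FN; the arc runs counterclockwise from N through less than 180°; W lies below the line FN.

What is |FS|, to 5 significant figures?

20.002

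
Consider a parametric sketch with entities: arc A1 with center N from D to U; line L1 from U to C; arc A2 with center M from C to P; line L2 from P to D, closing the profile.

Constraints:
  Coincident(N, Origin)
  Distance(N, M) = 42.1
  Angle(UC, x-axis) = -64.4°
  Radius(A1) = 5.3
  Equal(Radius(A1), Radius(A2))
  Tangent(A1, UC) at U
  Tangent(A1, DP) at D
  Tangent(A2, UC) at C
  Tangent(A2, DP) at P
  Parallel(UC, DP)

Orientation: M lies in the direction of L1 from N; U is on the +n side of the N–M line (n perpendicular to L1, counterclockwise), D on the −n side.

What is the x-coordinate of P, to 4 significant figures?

13.41

The slot axis is L1's direction at -64.4°, so u = (cos -64.4°, sin -64.4°) = (0.4321, -0.9018) and n = (−sin -64.4°, cos -64.4°) = (0.9018, 0.4321). N is at the origin and M lies 42.1 along u from N, so M = 42.1·u = (18.19, -37.97). Tangency of A1 to both parallel lines with radius 5.3 puts U and D at N ± 5.3·n: U = (4.780, 2.290), D = (-4.780, -2.290). Equal radii place C and P the same way about M: C = M + 5.3·n = (22.97, -35.68), P = M − 5.3·n = (13.41, -40.26). So P.x = 13.41.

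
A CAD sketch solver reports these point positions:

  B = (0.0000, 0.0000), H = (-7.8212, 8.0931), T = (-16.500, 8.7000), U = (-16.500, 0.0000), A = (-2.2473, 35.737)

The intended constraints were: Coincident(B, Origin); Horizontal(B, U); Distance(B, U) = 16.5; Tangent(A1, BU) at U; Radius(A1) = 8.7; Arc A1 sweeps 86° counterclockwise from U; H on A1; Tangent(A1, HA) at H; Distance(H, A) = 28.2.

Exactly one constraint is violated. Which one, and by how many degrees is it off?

Tangent(A1, HA) at H — off by 7.40°.

B = (0.00, 0.00) ✓; B.y = 0.00, U.y = 0.00 ✓; |BU| = 16.50 ✓; ∠(TU, UB) = 90.00° ✓; |TU| = 8.700 ✓; bearing(T→H) − bearing(T→U) = 86.00° ✓; |TH| = 8.700 ✓; ∠(TH, HA) = 97.40° ✗; |HA| = 28.20 ✓.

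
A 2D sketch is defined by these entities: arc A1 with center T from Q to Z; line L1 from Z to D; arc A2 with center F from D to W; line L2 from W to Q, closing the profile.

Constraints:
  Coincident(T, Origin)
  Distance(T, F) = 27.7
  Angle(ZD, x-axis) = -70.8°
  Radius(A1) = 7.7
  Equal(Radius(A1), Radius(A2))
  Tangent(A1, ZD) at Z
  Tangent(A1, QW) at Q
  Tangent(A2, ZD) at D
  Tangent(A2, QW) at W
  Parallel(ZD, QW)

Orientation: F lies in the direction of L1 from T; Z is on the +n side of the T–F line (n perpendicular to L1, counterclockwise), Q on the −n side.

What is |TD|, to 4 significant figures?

28.75

The slot axis is L1's direction at -70.8°, so u = (cos -70.8°, sin -70.8°) = (0.3289, -0.9444) and n = (−sin -70.8°, cos -70.8°) = (0.9444, 0.3289). T is at the origin and F lies 27.7 along u from T, so F = 27.7·u = (9.110, -26.16). Tangency of A1 to both parallel lines with radius 7.7 puts Z and Q at T ± 7.7·n: Z = (7.272, 2.532), Q = (-7.272, -2.532). Equal radii place D and W the same way about F: D = F + 7.7·n = (16.38, -23.63), W = F − 7.7·n = (1.838, -28.69). Then |TD| = |D − T| = 28.75.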